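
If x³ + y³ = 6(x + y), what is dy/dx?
Differentiate both sides with respect to x, treating y as y(x). By the chain rule, any term containing y contributes a factor of y' = dy/dx when we differentiate it.

Move every term to one side and write the relation as F(x, y) = 0. Term by term,
  d/dx[x^3] = 3x^2
  d/dx[-6x] = -6
  d/dx[y^3] = 3y^2·y'
  d/dx[-6y] = -6·y'

The pieces without y' make up ∂F/∂x and the coefficient of y' is ∂F/∂y:
  ∂F/∂x = 3x^2 - 6,
  ∂F/∂y = 3y^2 - 6.

Since d/dx[F] = ∂F/∂x + (∂F/∂y)·y' = 0, solve for y':
  (∂F/∂y)·y' = -∂F/∂x
  dy/dx = -(∂F/∂x)/(∂F/∂y) = -(3x^2 - 6)/(3y^2 - 6) = (2 - x^2)/(y^2 - 2)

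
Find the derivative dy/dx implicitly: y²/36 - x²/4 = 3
Take d/dx of both sides. Since y is implicitly a function of x, the chain rule attaches a y' = dy/dx factor whenever we differentiate through y.

Set F(x, y) = (left side) − (right side), so the curve is F = 0. Differentiating each term of F:
  d/dx[-x^2/4] = -x/2
  d/dx[y^2/36] = y·y'/18
  d/dx[-3] = 0

Collecting, the y'-free part is the partial derivative in x and the y' coefficient is the partial derivative in y:
  ∂F/∂x = -x/2
  ∂F/∂y = y/18

so d/dx[F(x, y(x))] = ∂F/∂x + (∂F/∂y)·y' = 0. Rearranging,
  dy/dx = -(∂F/∂x)/(∂F/∂y) = -(-x/2)/(y/18) = 9x/y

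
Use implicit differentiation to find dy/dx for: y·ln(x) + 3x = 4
Differentiate the relation implicitly: treat y = y(x) and apply the chain rule, so every y-derivative picks up a y' = dy/dx factor.

With everything moved to the left-hand side, differentiate term by term:
  d/dx[3x] = 3
  d/dx[y·ln(x)] = y'·ln(x) + y/x
  d/dx[-4] = 0

Separating the contributions that come from x directly and those that come through y:
  without y':      3 + y/x
  multiplying y':  ln(x)

so (3 + y/x) + (ln(x))·y' = 0, and therefore
  dy/dx = -(3 + y/x)/(ln(x))
        = -((3x + y)/x)/(ln(x)) = (-3x - y)/(x·ln(x))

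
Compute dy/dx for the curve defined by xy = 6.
Take d/dx of both sides. Since y is implicitly a function of x, the chain rule attaches a y' = dy/dx factor whenever we differentiate through y.

Set F(x, y) = (left side) − (right side), so the curve is F = 0. Differentiating each term of F:
  d/dx[xy] = x·y' + y
  d/dx[-6] = 0

Collecting, the y'-free part is the partial derivative in x and the y' coefficient is the partial derivative in y:
  ∂F/∂x = y
  ∂F/∂y = x

so d/dx[F(x, y(x))] = ∂F/∂x + (∂F/∂y)·y' = 0. Rearranging,
  dy/dx = -(∂F/∂x)/(∂F/∂y) = -(y)/(x) = -y/x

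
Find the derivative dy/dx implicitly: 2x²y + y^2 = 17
Take d/dx of both sides. Since y is implicitly a function of x, the chain rule attaches a y' = dy/dx factor whenever we differentiate through y.

Set F(x, y) = (left side) − (right side), so the curve is F = 0. Differentiating each term of F:
  d/dx[2x^2y] = 2x^2·y' + 4xy
  d/dx[y^2] = 2y·y'
  d/dx[-17] = 0

Collecting, the y'-free part is the partial derivative in x and the y' coefficient is the partial derivative in y:
  ∂F/∂x = 4xy
  ∂F/∂y = 2x^2 + 2y

so d/dx[F(x, y(x))] = ∂F/∂x + (∂F/∂y)·y' = 0. Rearranging,
  dy/dx = -(∂F/∂x)/(∂F/∂y) = -(4xy)/(2x^2 + 2y) = -2xy/(x^2 + y)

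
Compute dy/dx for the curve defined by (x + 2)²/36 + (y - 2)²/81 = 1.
Apply d/dx to both sides, remembering that y depends on x. Each occurrence of y therefore brings in a y' = dy/dx via the chain rule.

With F(x, y) equal to the left-hand side minus the right, differentiate F term by term:
  d/dx[(x + 2)^2/36] = x/18 + 1/9
  d/dx[(y - 2)^2/81] = 2·y'(y - 2)/81
  d/dx[-1] = 0
Adding these up, d/dx[F] = 0 becomes
  (x/18 + 1/9) + (2y/81 - 4/81)·y' = 0,
so isolating y',
  dy/dx = -(x/18 + 1/9)/(2y/81 - 4/81)
        = -((x + 2)/18)/(2(y - 2)/81) = 9(-x - 2)/(4(y - 2))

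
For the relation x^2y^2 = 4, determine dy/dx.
Differentiate both sides with respect to x, treating y as y(x). By the chain rule, any term containing y contributes a factor of y' = dy/dx when we differentiate it.

Move every term to one side and write the relation as F(x, y) = 0. Term by term,
  d/dx[x^2y^2] = 2x^2y·y' + 2xy^2
  d/dx[-4] = 0

The pieces without y' make up ∂F/∂x and the coefficient of y' is ∂F/∂y:
  ∂F/∂x = 2xy^2,
  ∂F/∂y = 2x^2y.

Since d/dx[F] = ∂F/∂x + (∂F/∂y)·y' = 0, solve for y':
  (∂F/∂y)·y' = -∂F/∂x
  dy/dx = -(∂F/∂x)/(∂F/∂y) = -(2xy^2)/(2x^2y) = -y/x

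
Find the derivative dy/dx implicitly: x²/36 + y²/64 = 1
Apply d/dx to both sides, remembering that y depends on x. Each occurrence of y therefore brings in a y' = dy/dx via the chain rule.

With F(x, y) equal to the left-hand side minus the right, differentiate F term by term:
  d/dx[x^2/36] = x/18
  d/dx[y^2/64] = y·y'/32
  d/dx[-1] = 0
Adding these up, d/dx[F] = 0 becomes
  (x/18) + (y/32)·y' = 0,
so isolating y',
  dy/dx = -(x/18)/(y/32) = -16x/(9y)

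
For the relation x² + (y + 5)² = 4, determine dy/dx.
Take d/dx of both sides. Since y is implicitly a function of x, the chain rule attaches a y' = dy/dx factor whenever we differentiate through y.

Set F(x, y) = (left side) − (right side), so the curve is F = 0. Differentiating each term of F:
  d/dx[x^2] = 2x
  d/dx[(y + 5)^2] = 2·y'(y + 5)
  d/dx[-4] = 0

Collecting, the y'-free part is the partial derivative in x and the y' coefficient is the partial derivative in y:
  ∂F/∂x = 2x
  ∂F/∂y = 2y + 10

so d/dx[F(x, y(x))] = ∂F/∂x + (∂F/∂y)·y' = 0. Rearranging,
  dy/dx = -(∂F/∂x)/(∂F/∂y) = -(2x)/(2y + 10) = -x/(y + 5)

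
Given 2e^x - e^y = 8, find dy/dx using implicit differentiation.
Apply d/dx to both sides, remembering that y depends on x. Each occurrence of y therefore brings in a y' = dy/dx via the chain rule.

With F(x, y) equal to the left-hand side minus the right, differentiate F term by term:
  d/dx[2e^(x)] = 2e^(x)
  d/dx[-e^(y)] = -y'·e^(y)
  d/dx[-8] = 0
Adding these up, d/dx[F] = 0 becomes
  (2e^(x)) + (-e^(y))·y' = 0,
so isolating y',
  dy/dx = -(2e^(x))/(-e^(y)) = 2e^(x - y)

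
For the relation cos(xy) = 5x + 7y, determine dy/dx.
Differentiate the relation implicitly: treat y = y(x) and apply the chain rule, so every y-derivative picks up a y' = dy/dx factor.

With everything moved to the left-hand side, differentiate term by term:
  d/dx[-5x] = -5
  d/dx[-7y] = -7·y'
  d/dx[cos(xy)] = -(x·y' + y)·sin(xy)

Separating the contributions that come from x directly and those that come through y:
  without y':      -y·sin(xy) - 5
  multiplying y':  -x·sin(xy) - 7

so (-y·sin(xy) - 5) + (-x·sin(xy) - 7)·y' = 0, and therefore
  dy/dx = -(-y·sin(xy) - 5)/(-x·sin(xy) - 7) = -(y·sin(xy) + 5)/(x·sin(xy) + 7)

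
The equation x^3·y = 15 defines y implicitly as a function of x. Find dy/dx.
Differentiate the relation implicitly: treat y = y(x) and apply the chain rule, so every y-derivative picks up a y' = dy/dx factor.

With everything moved to the left-hand side, differentiate term by term:
  d/dx[x^3y] = x^3·y' + 3x^2y
  d/dx[-15] = 0

Separating the contributions that come from x directly and those that come through y:
  without y':      3x^2y
  multiplying y':  x^3

so (3x^2y) + (x^3)·y' = 0, and therefore
  dy/dx = -(3x^2y)/(x^3) = -3y/x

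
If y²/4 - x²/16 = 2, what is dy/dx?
Apply d/dx to both sides, remembering that y depends on x. Each occurrence of y therefore brings in a y' = dy/dx via the chain rule.

With F(x, y) equal to the left-hand side minus the right, differentiate F term by term:
  d/dx[-x^2/16] = -x/8
  d/dx[y^2/4] = y·y'/2
  d/dx[-2] = 0
Adding these up, d/dx[F] = 0 becomes
  (-x/8) + (y/2)·y' = 0,
so isolating y',
  dy/dx = -(-x/8)/(y/2) = x/(4y)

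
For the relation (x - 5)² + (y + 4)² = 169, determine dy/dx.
Take d/dx of both sides. Since y is implicitly a function of x, the chain rule attaches a y' = dy/dx factor whenever we differentiate through y.

Set F(x, y) = (left side) − (right side), so the curve is F = 0. Differentiating each term of F:
  d/dx[(x - 5)^2] = 2x - 10
  d/dx[(y + 4)^2] = 2·y'(y + 4)
  d/dx[-169] = 0

Collecting, the y'-free part is the partial derivative in x and the y' coefficient is the partial derivative in y:
  ∂F/∂x = 2x - 10
  ∂F/∂y = 2y + 8

so d/dx[F(x, y(x))] = ∂F/∂x + (∂F/∂y)·y' = 0. Rearranging,
  dy/dx = -(∂F/∂x)/(∂F/∂y) = -(2x - 10)/(2y + 8) = (5 - x)/(y + 4)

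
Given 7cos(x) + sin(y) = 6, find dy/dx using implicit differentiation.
Differentiate both sides with respect to x, treating y as y(x). By the chain rule, any term containing y contributes a factor of y' = dy/dx when we differentiate it.

Move every term to one side and write the relation as F(x, y) = 0. Term by term,
  d/dx[sin(y)] = y'·cos(y)
  d/dx[7cos(x)] = -7sin(x)
  d/dx[-6] = 0

The pieces without y' make up ∂F/∂x and the coefficient of y' is ∂F/∂y:
  ∂F/∂x = -7sin(x),
  ∂F/∂y = cos(y).

Since d/dx[F] = ∂F/∂x + (∂F/∂y)·y' = 0, solve for y':
  (∂F/∂y)·y' = -∂F/∂x
  dy/dx = -(∂F/∂x)/(∂F/∂y) = -(-7sin(x))/(cos(y)) = 7sin(x)/cos(y)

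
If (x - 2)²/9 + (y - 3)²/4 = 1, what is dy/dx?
Apply d/dx to both sides, remembering that y depends on x. Each occurrence of y therefore brings in a y' = dy/dx via the chain rule.

With F(x, y) equal to the left-hand side minus the right, differentiate F term by term:
  d/dx[(x - 2)^2/9] = 2x/9 - 4/9
  d/dx[(y - 3)^2/4] = y'(y - 3)/2
  d/dx[-1] = 0
Adding these up, d/dx[F] = 0 becomes
  (2x/9 - 4/9) + (y/2 - 3/2)·y' = 0,
so isolating y',
  dy/dx = -(2x/9 - 4/9)/(y/2 - 3/2)
        = -(2(x - 2)/9)/((y - 3)/2) = 4(2 - x)/(9(y - 3))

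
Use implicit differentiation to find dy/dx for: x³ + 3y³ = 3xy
Differentiate both sides with respect to x, treating y as y(x). By the chain rule, any term containing y contributes a factor of y' = dy/dx when we differentiate it.

Move every term to one side and write the relation as F(x, y) = 0. Term by term,
  d/dx[x^3] = 3x^2
  d/dx[-3xy] = -3x·y' - 3y
  d/dx[3y^3] = 9y^2·y'

The pieces without y' make up ∂F/∂x and the coefficient of y' is ∂F/∂y:
  ∂F/∂x = 3x^2 - 3y,
  ∂F/∂y = -3x + 9y^2.

Since d/dx[F] = ∂F/∂x + (∂F/∂y)·y' = 0, solve for y':
  (∂F/∂y)·y' = -∂F/∂x
  dy/dx = -(∂F/∂x)/(∂F/∂y) = -(3x^2 - 3y)/(-3x + 9y^2) = (x^2 - y)/(x - 3y^2)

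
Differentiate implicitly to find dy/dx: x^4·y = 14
Differentiate the relation implicitly: treat y = y(x) and apply the chain rule, so every y-derivative picks up a y' = dy/dx factor.

With everything moved to the left-hand side, differentiate term by term:
  d/dx[x^4y] = x^4·y' + 4x^3y
  d/dx[-14] = 0

Separating the contributions that come from x directly and those that come through y:
  without y':      4x^3y
  multiplying y':  x^4

so (4x^3y) + (x^4)·y' = 0, and therefore
  dy/dx = -(4x^3y)/(x^4) = -4y/x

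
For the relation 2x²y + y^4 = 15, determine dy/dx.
Apply d/dx to both sides, remembering that y depends on x. Each occurrence of y therefore brings in a y' = dy/dx via the chain rule.

With F(x, y) equal to the left-hand side minus the right, differentiate F term by term:
  d/dx[2x^2y] = 2x^2·y' + 4xy
  d/dx[y^4] = 4y^3·y'
  d/dx[-15] = 0
Adding these up, d/dx[F] = 0 becomes
  (4xy) + (2x^2 + 4y^3)·y' = 0,
so isolating y',
  dy/dx = -(4xy)/(2x^2 + 4y^3) = -2xy/(x^2 + 2y^3)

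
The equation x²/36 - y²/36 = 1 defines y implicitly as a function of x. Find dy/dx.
Apply d/dx to both sides, remembering that y depends on x. Each occurrence of y therefore brings in a y' = dy/dx via the chain rule.

With F(x, y) equal to the left-hand side minus the right, differentiate F term by term:
  d/dx[x^2/36] = x/18
  d/dx[-y^2/36] = -y·y'/18
  d/dx[-1] = 0
Adding these up, d/dx[F] = 0 becomes
  (x/18) + (-y/18)·y' = 0,
so isolating y',
  dy/dx = -(x/18)/(-y/18) = x/y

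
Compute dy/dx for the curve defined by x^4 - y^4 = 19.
Take d/dx of both sides. Since y is implicitly a function of x, the chain rule attaches a y' = dy/dx factor whenever we differentiate through y.

Set F(x, y) = (left side) − (right side), so the curve is F = 0. Differentiating each term of F:
  d/dx[x^4] = 4x^3
  d/dx[-y^4] = -4y^3·y'
  d/dx[-19] = 0

Collecting, the y'-free part is the partial derivative in x and the y' coefficient is the partial derivative in y:
  ∂F/∂x = 4x^3
  ∂F/∂y = -4y^3

so d/dx[F(x, y(x))] = ∂F/∂x + (∂F/∂y)·y' = 0. Rearranging,
  dy/dx = -(∂F/∂x)/(∂F/∂y) = -(4x^3)/(-4y^3) = x^3/y^3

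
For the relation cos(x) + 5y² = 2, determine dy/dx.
Apply d/dx to both sides, remembering that y depends on x. Each occurrence of y therefore brings in a y' = dy/dx via the chain rule.

With F(x, y) equal to the left-hand side minus the right, differentiate F term by term:
  d/dx[5y^2] = 10y·y'
  d/dx[cos(x)] = -sin(x)
  d/dx[-2] = 0
Adding these up, d/dx[F] = 0 becomes
  (-sin(x)) + (10y)·y' = 0,
so isolating y',
  dy/dx = -(-sin(x))/(10y) = sin(x)/(10y)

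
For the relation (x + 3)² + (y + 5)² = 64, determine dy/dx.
Differentiate both sides with respect to x, treating y as y(x). By the chain rule, any term containing y contributes a factor of y' = dy/dx when we differentiate it.

Move every term to one side and write the relation as F(x, y) = 0. Term by term,
  d/dx[(x + 3)^2] = 2x + 6
  d/dx[(y + 5)^2] = 2·y'(y + 5)
  d/dx[-64] = 0

The pieces without y' make up ∂F/∂x and the coefficient of y' is ∂F/∂y:
  ∂F/∂x = 2x + 6,
  ∂F/∂y = 2y + 10.

Since d/dx[F] = ∂F/∂x + (∂F/∂y)·y' = 0, solve for y':
  (∂F/∂y)·y' = -∂F/∂x
  dy/dx = -(∂F/∂x)/(∂F/∂y) = -(2x + 6)/(2y + 10) = (-x - 3)/(y + 5)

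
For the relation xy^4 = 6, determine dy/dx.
Apply d/dx to both sides, remembering that y depends on x. Each occurrence of y therefore brings in a y' = dy/dx via the chain rule.

With F(x, y) equal to the left-hand side minus the right, differentiate F term by term:
  d/dx[xy^4] = 4xy^3·y' + y^4
  d/dx[-6] = 0
Adding these up, d/dx[F] = 0 becomes
  (y^4) + (4xy^3)·y' = 0,
so isolating y',
  dy/dx = -(y^4)/(4xy^3) = -y/(4x)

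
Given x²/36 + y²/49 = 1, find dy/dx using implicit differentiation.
Differentiate both sides with respect to x, treating y as y(x). By the chain rule, any term containing y contributes a factor of y' = dy/dx when we differentiate it.

Move every term to one side and write the relation as F(x, y) = 0. Term by term,
  d/dx[x^2/36] = x/18
  d/dx[y^2/49] = 2y·y'/49
  d/dx[-1] = 0

The pieces without y' make up ∂F/∂x and the coefficient of y' is ∂F/∂y:
  ∂F/∂x = x/18,
  ∂F/∂y = 2y/49.

Since d/dx[F] = ∂F/∂x + (∂F/∂y)·y' = 0, solve for y':
  (∂F/∂y)·y' = -∂F/∂x
  dy/dx = -(∂F/∂x)/(∂F/∂y) = -(x/18)/(2y/49) = -49x/(36y)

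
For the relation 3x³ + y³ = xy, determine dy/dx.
Apply d/dx to both sides, remembering that y depends on x. Each occurrence of y therefore brings in a y' = dy/dx via the chain rule.

With F(x, y) equal to the left-hand side minus the right, differentiate F term by term:
  d/dx[3x^3] = 9x^2
  d/dx[-xy] = -x·y' - y
  d/dx[y^3] = 3y^2·y'
Adding these up, d/dx[F] = 0 becomes
  (9x^2 - y) + (-x + 3y^2)·y' = 0,
so isolating y',
  dy/dx = -(9x^2 - y)/(-x + 3y^2) = (9x^2 - y)/(x - 3y^2)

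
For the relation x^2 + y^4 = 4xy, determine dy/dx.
Take d/dx of both sides. Since y is implicitly a function of x, the chain rule attaches a y' = dy/dx factor whenever we differentiate through y.

Set F(x, y) = (left side) − (right side), so the curve is F = 0. Differentiating each term of F:
  d/dx[x^2] = 2x
  d/dx[-4xy] = -4x·y' - 4y
  d/dx[y^4] = 4y^3·y'

Collecting, the y'-free part is the partial derivative in x and the y' coefficient is the partial derivative in y:
  ∂F/∂x = 2x - 4y
  ∂F/∂y = -4x + 4y^3

so d/dx[F(x, y(x))] = ∂F/∂x + (∂F/∂y)·y' = 0. Rearranging,
  dy/dx = -(∂F/∂x)/(∂F/∂y) = -(2x - 4y)/(-4x + 4y^3) = (x/2 - y)/(x - y^3)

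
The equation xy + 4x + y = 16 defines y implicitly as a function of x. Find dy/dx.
Apply d/dx to both sides, remembering that y depends on x. Each occurrence of y therefore brings in a y' = dy/dx via the chain rule.

With F(x, y) equal to the left-hand side minus the right, differentiate F term by term:
  d/dx[xy] = x·y' + y
  d/dx[4x] = 4
  d/dx[y] = y'
  d/dx[-16] = 0
Adding these up, d/dx[F] = 0 becomes
  (y + 4) + (x + 1)·y' = 0,
so isolating y',
  dy/dx = -(y + 4)/(x + 1) = (-y - 4)/(x + 1)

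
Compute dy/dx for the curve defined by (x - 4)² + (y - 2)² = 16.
Differentiate both sides with respect to x, treating y as y(x). By the chain rule, any term containing y contributes a factor of y' = dy/dx when we differentiate it.

Move every term to one side and write the relation as F(x, y) = 0. Term by term,
  d/dx[(x - 4)^2] = 2x - 8
  d/dx[(y - 2)^2] = 2·y'(y - 2)
  d/dx[-16] = 0

The pieces without y' make up ∂F/∂x and the coefficient of y' is ∂F/∂y:
  ∂F/∂x = 2x - 8,
  ∂F/∂y = 2y - 4.

Since d/dx[F] = ∂F/∂x + (∂F/∂y)·y' = 0, solve for y':
  (∂F/∂y)·y' = -∂F/∂x
  dy/dx = -(∂F/∂x)/(∂F/∂y) = -(2x - 8)/(2y - 4) = (4 - x)/(y - 2)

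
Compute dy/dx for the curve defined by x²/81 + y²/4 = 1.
Take d/dx of both sides. Since y is implicitly a function of x, the chain rule attaches a y' = dy/dx factor whenever we differentiate through y.

Set F(x, y) = (left side) − (right side), so the curve is F = 0. Differentiating each term of F:
  d/dx[x^2/81] = 2x/81
  d/dx[y^2/4] = y·y'/2
  d/dx[-1] = 0

Collecting, the y'-free part is the partial derivative in x and the y' coefficient is the partial derivative in y:
  ∂F/∂x = 2x/81
  ∂F/∂y = y/2

so d/dx[F(x, y(x))] = ∂F/∂x + (∂F/∂y)·y' = 0. Rearranging,
  dy/dx = -(∂F/∂x)/(∂F/∂y) = -(2x/81)/(y/2) = -4x/(81y)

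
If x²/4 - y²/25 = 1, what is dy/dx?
Take d/dx of both sides. Since y is implicitly a function of x, the chain rule attaches a y' = dy/dx factor whenever we differentiate through y.

Set F(x, y) = (left side) − (right side), so the curve is F = 0. Differentiating each term of F:
  d/dx[x^2/4] = x/2
  d/dx[-y^2/25] = -2y·y'/25
  d/dx[-1] = 0

Collecting, the y'-free part is the partial derivative in x and the y' coefficient is the partial derivative in y:
  ∂F/∂x = x/2
  ∂F/∂y = -2y/25

so d/dx[F(x, y(x))] = ∂F/∂x + (∂F/∂y)·y' = 0. Rearranging,
  dy/dx = -(∂F/∂x)/(∂F/∂y) = -(x/2)/(-2y/25) = 25x/(4y)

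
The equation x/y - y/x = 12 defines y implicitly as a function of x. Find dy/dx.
Differentiate both sides with respect to x, treating y as y(x). By the chain rule, any term containing y contributes a factor of y' = dy/dx when we differentiate it.

Move every term to one side and write the relation as F(x, y) = 0. Term by term,
  d/dx[x/y] = -x·y'/y^2 + 1/y
  d/dx[-y/x] = -y'/x + y/x^2
  d/dx[-12] = 0

The pieces without y' make up ∂F/∂x and the coefficient of y' is ∂F/∂y:
  ∂F/∂x = 1/y + y/x^2,
  ∂F/∂y = -x/y^2 - 1/x.

Since d/dx[F] = ∂F/∂x + (∂F/∂y)·y' = 0, solve for y':
  (∂F/∂y)·y' = -∂F/∂x
  dy/dx = -(∂F/∂x)/(∂F/∂y) = -(1/y + y/x^2)/(-x/y^2 - 1/x)
        = -((x^2 + y^2)/(x^2y))/(-(x^2 + y^2)/(xy^2)) = y/x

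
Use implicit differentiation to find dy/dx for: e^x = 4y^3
Apply d/dx to both sides, remembering that y depends on x. Each occurrence of y therefore brings in a y' = dy/dx via the chain rule.

With F(x, y) equal to the left-hand side minus the right, differentiate F term by term:
  d/dx[-4y^3] = -12y^2·y'
  d/dx[e^(x)] = e^(x)
Adding these up, d/dx[F] = 0 becomes
  (e^(x)) + (-12y^2)·y' = 0,
so isolating y',
  dy/dx = -(e^(x))/(-12y^2) = e^(x)/(12y^2)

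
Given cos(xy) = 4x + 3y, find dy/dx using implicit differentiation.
Take d/dx of both sides. Since y is implicitly a function of x, the chain rule attaches a y' = dy/dx factor whenever we differentiate through y.

Set F(x, y) = (left side) − (right side), so the curve is F = 0. Differentiating each term of F:
  d/dx[-4x] = -4
  d/dx[-3y] = -3·y'
  d/dx[cos(xy)] = -(x·y' + y)·sin(xy)

Collecting, the y'-free part is the partial derivative in x and the y' coefficient is the partial derivative in y:
  ∂F/∂x = -y·sin(xy) - 4
  ∂F/∂y = -x·sin(xy) - 3

so d/dx[F(x, y(x))] = ∂F/∂x + (∂F/∂y)·y' = 0. Rearranging,
  dy/dx = -(∂F/∂x)/(∂F/∂y) = -(-y·sin(xy) - 4)/(-x·sin(xy) - 3) = -(y·sin(xy) + 4)/(x·sin(xy) + 3)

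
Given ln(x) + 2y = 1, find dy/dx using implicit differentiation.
Differentiate both sides with respect to x, treating y as y(x). By the chain rule, any term containing y contributes a factor of y' = dy/dx when we differentiate it.

Move every term to one side and write the relation as F(x, y) = 0. Term by term,
  d/dx[2y] = 2·y'
  d/dx[ln(x)] = 1/x
  d/dx[-1] = 0

The pieces without y' make up ∂F/∂x and the coefficient of y' is ∂F/∂y:
  ∂F/∂x = 1/x,
  ∂F/∂y = 2.

Since d/dx[F] = ∂F/∂x + (∂F/∂y)·y' = 0, solve for y':
  (∂F/∂y)·y' = -∂F/∂x
  dy/dx = -(∂F/∂x)/(∂F/∂y) = -(1/x)/(2) = -1/(2x)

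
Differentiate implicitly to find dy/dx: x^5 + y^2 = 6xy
Differentiate both sides with respect to x, treating y as y(x). By the chain rule, any term containing y contributes a factor of y' = dy/dx when we differentiate it.

Move every term to one side and write the relation as F(x, y) = 0. Term by term,
  d/dx[x^5] = 5x^4
  d/dx[-6xy] = -6x·y' - 6y
  d/dx[y^2] = 2y·y'

The pieces without y' make up ∂F/∂x and the coefficient of y' is ∂F/∂y:
  ∂F/∂x = 5x^4 - 6y,
  ∂F/∂y = -6x + 2y.

Since d/dx[F] = ∂F/∂x + (∂F/∂y)·y' = 0, solve for y':
  (∂F/∂y)·y' = -∂F/∂x
  dy/dx = -(∂F/∂x)/(∂F/∂y) = -(5x^4 - 6y)/(-6x + 2y) = (5x^4 - 6y)/(2(3x - y))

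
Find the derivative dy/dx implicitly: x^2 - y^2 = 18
Take d/dx of both sides. Since y is implicitly a function of x, the chain rule attaches a y' = dy/dx factor whenever we differentiate through y.

Set F(x, y) = (left side) − (right side), so the curve is F = 0. Differentiating each term of F:
  d/dx[x^2] = 2x
  d/dx[-y^2] = -2y·y'
  d/dx[-18] = 0

Collecting, the y'-free part is the partial derivative in x and the y' coefficient is the partial derivative in y:
  ∂F/∂x = 2x
  ∂F/∂y = -2y

so d/dx[F(x, y(x))] = ∂F/∂x + (∂F/∂y)·y' = 0. Rearranging,
  dy/dx = -(∂F/∂x)/(∂F/∂y) = -(2x)/(-2y) = x/y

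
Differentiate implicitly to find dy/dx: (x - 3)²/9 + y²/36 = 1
Differentiate both sides with respect to x, treating y as y(x). By the chain rule, any term containing y contributes a factor of y' = dy/dx when we differentiate it.

Move every term to one side and write the relation as F(x, y) = 0. Term by term,
  d/dx[y^2/36] = y·y'/18
  d/dx[(x - 3)^2/9] = 2x/9 - 2/3
  d/dx[-1] = 0

The pieces without y' make up ∂F/∂x and the coefficient of y' is ∂F/∂y:
  ∂F/∂x = 2x/9 - 2/3,
  ∂F/∂y = y/18.

Since d/dx[F] = ∂F/∂x + (∂F/∂y)·y' = 0, solve for y':
  (∂F/∂y)·y' = -∂F/∂x
  dy/dx = -(∂F/∂x)/(∂F/∂y) = -(2x/9 - 2/3)/(y/18)
        = -(2(x - 3)/9)/(y/18) = 4(3 - x)/y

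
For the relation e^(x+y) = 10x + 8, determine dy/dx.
Differentiate the relation implicitly: treat y = y(x) and apply the chain rule, so every y-derivative picks up a y' = dy/dx factor.

With everything moved to the left-hand side, differentiate term by term:
  d/dx[-10x] = -10
  d/dx[e^(x + y)] = (y' + 1)·e^(x + y)
  d/dx[-8] = 0

Separating the contributions that come from x directly and those that come through y:
  without y':      e^(x + y) - 10
  multiplying y':  e^(x + y)

so (e^(x + y) - 10) + (e^(x + y))·y' = 0, and therefore
  dy/dx = -(e^(x + y) - 10)/(e^(x + y)) = 10e^(-x - y) - 1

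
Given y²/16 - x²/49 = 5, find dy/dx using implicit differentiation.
Differentiate both sides with respect to x, treating y as y(x). By the chain rule, any term containing y contributes a factor of y' = dy/dx when we differentiate it.

Move every term to one side and write the relation as F(x, y) = 0. Term by term,
  d/dx[-x^2/49] = -2x/49
  d/dx[y^2/16] = y·y'/8
  d/dx[-5] = 0

The pieces without y' make up ∂F/∂x and the coefficient of y' is ∂F/∂y:
  ∂F/∂x = -2x/49,
  ∂F/∂y = y/8.

Since d/dx[F] = ∂F/∂x + (∂F/∂y)·y' = 0, solve for y':
  (∂F/∂y)·y' = -∂F/∂x
  dy/dx = -(∂F/∂x)/(∂F/∂y) = -(-2x/49)/(y/8) = 16x/(49y)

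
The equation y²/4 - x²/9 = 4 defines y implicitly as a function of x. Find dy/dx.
Differentiate both sides with respect to x, treating y as y(x). By the chain rule, any term containing y contributes a factor of y' = dy/dx when we differentiate it.

Move every term to one side and write the relation as F(x, y) = 0. Term by term,
  d/dx[-x^2/9] = -2x/9
  d/dx[y^2/4] = y·y'/2
  d/dx[-4] = 0

The pieces without y' make up ∂F/∂x and the coefficient of y' is ∂F/∂y:
  ∂F/∂x = -2x/9,
  ∂F/∂y = y/2.

Since d/dx[F] = ∂F/∂x + (∂F/∂y)·y' = 0, solve for y':
  (∂F/∂y)·y' = -∂F/∂x
  dy/dx = -(∂F/∂x)/(∂F/∂y) = -(-2x/9)/(y/2) = 4x/(9y)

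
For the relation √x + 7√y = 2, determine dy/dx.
Apply d/dx to both sides, remembering that y depends on x. Each occurrence of y therefore brings in a y' = dy/dx via the chain rule.

With F(x, y) equal to the left-hand side minus the right, differentiate F term by term:
  d/dx[√(x)] = 1/(2√(x))
  d/dx[7√(y)] = 7·y'/(2√(y))
  d/dx[-2] = 0
Adding these up, d/dx[F] = 0 becomes
  (1/(2√(x))) + (7/(2√(y)))·y' = 0,
so isolating y',
  dy/dx = -(1/(2√(x)))/(7/(2√(y))) = -√(y)/(7√(x))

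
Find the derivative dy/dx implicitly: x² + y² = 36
Take d/dx of both sides. Since y is implicitly a function of x, the chain rule attaches a y' = dy/dx factor whenever we differentiate through y.

Set F(x, y) = (left side) − (right side), so the curve is F = 0. Differentiating each term of F:
  d/dx[x^2] = 2x
  d/dx[y^2] = 2y·y'
  d/dx[-36] = 0

Collecting, the y'-free part is the partial derivative in x and the y' coefficient is the partial derivative in y:
  ∂F/∂x = 2x
  ∂F/∂y = 2y

so d/dx[F(x, y(x))] = ∂F/∂x + (∂F/∂y)·y' = 0. Rearranging,
  dy/dx = -(∂F/∂x)/(∂F/∂y) = -(2x)/(2y) = -x/y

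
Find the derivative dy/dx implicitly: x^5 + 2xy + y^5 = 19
Differentiate both sides with respect to x, treating y as y(x). By the chain rule, any term containing y contributes a factor of y' = dy/dx when we differentiate it.

Move every term to one side and write the relation as F(x, y) = 0. Term by term,
  d/dx[x^5] = 5x^4
  d/dx[2xy] = 2x·y' + 2y
  d/dx[y^5] = 5y^4·y'
  d/dx[-19] = 0

The pieces without y' make up ∂F/∂x and the coefficient of y' is ∂F/∂y:
  ∂F/∂x = 5x^4 + 2y,
  ∂F/∂y = 2x + 5y^4.

Since d/dx[F] = ∂F/∂x + (∂F/∂y)·y' = 0, solve for y':
  (∂F/∂y)·y' = -∂F/∂x
  dy/dx = -(∂F/∂x)/(∂F/∂y) = -(5x^4 + 2y)/(2x + 5y^4) = (-5x^4 - 2y)/(2x + 5y^4)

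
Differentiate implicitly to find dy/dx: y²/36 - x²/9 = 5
Apply d/dx to both sides, remembering that y depends on x. Each occurrence of y therefore brings in a y' = dy/dx via the chain rule.

With F(x, y) equal to the left-hand side minus the right, differentiate F term by term:
  d/dx[-x^2/9] = -2x/9
  d/dx[y^2/36] = y·y'/18
  d/dx[-5] = 0
Adding these up, d/dx[F] = 0 becomes
  (-2x/9) + (y/18)·y' = 0,
so isolating y',
  dy/dx = -(-2x/9)/(y/18) = 4x/y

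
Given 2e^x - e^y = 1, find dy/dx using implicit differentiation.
Apply d/dx to both sides, remembering that y depends on x. Each occurrence of y therefore brings in a y' = dy/dx via the chain rule.

With F(x, y) equal to the left-hand side minus the right, differentiate F term by term:
  d/dx[2e^(x)] = 2e^(x)
  d/dx[-e^(y)] = -y'·e^(y)
  d/dx[-1] = 0
Adding these up, d/dx[F] = 0 becomes
  (2e^(x)) + (-e^(y))·y' = 0,
so isolating y',
  dy/dx = -(2e^(x))/(-e^(y)) = 2e^(x - y)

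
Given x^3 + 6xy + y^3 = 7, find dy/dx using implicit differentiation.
Differentiate both sides with respect to x, treating y as y(x). By the chain rule, any term containing y contributes a factor of y' = dy/dx when we differentiate it.

Move every term to one side and write the relation as F(x, y) = 0. Term by term,
  d/dx[x^3] = 3x^2
  d/dx[6xy] = 6x·y' + 6y
  d/dx[y^3] = 3y^2·y'
  d/dx[-7] = 0

The pieces without y' make up ∂F/∂x and the coefficient of y' is ∂F/∂y:
  ∂F/∂x = 3x^2 + 6y,
  ∂F/∂y = 6x + 3y^2.

Since d/dx[F] = ∂F/∂x + (∂F/∂y)·y' = 0, solve for y':
  (∂F/∂y)·y' = -∂F/∂x
  dy/dx = -(∂F/∂x)/(∂F/∂y) = -(3x^2 + 6y)/(6x + 3y^2) = (-x^2 - 2y)/(2x + y^2)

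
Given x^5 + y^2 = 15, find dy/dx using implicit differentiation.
Apply d/dx to both sides, remembering that y depends on x. Each occurrence of y therefore brings in a y' = dy/dx via the chain rule.

With F(x, y) equal to the left-hand side minus the right, differentiate F term by term:
  d/dx[x^5] = 5x^4
  d/dx[y^2] = 2y·y'
  d/dx[-15] = 0
Adding these up, d/dx[F] = 0 becomes
  (5x^4) + (2y)·y' = 0,
so isolating y',
  dy/dx = -(5x^4)/(2y) = -5x^4/(2y)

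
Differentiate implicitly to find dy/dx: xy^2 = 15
Differentiate the relation implicitly: treat y = y(x) and apply the chain rule, so every y-derivative picks up a y' = dy/dx factor.

With everything moved to the left-hand side, differentiate term by term:
  d/dx[xy^2] = 2xy·y' + y^2
  d/dx[-15] = 0

Separating the contributions that come from x directly and those that come through y:
  without y':      y^2
  multiplying y':  2xy

so (y^2) + (2xy)·y' = 0, and therefore
  dy/dx = -(y^2)/(2xy) = -y/(2x)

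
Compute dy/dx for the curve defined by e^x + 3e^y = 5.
Differentiate the relation implicitly: treat y = y(x) and apply the chain rule, so every y-derivative picks up a y' = dy/dx factor.

With everything moved to the left-hand side, differentiate term by term:
  d/dx[e^(x)] = e^(x)
  d/dx[3e^(y)] = 3·y'·e^(y)
  d/dx[-5] = 0

Separating the contributions that come from x directly and those that come through y:
  without y':      e^(x)
  multiplying y':  3e^(y)

so (e^(x)) + (3e^(y))·y' = 0, and therefore
  dy/dx = -(e^(x))/(3e^(y)) = -e^(x - y)/3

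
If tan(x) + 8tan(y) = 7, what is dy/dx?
Apply d/dx to both sides, remembering that y depends on x. Each occurrence of y therefore brings in a y' = dy/dx via the chain rule.

With F(x, y) equal to the left-hand side minus the right, differentiate F term by term:
  d/dx[tan(x)] = tan(x)^2 + 1
  d/dx[8tan(y)] = 8·y'(tan(y)^2 + 1)
  d/dx[-7] = 0
Adding these up, d/dx[F] = 0 becomes
  (tan(x)^2 + 1) + (8tan(y)^2 + 8)·y' = 0,
so isolating y',
  dy/dx = -(tan(x)^2 + 1)/(8tan(y)^2 + 8) = -cos(y)^2/(8cos(x)^2)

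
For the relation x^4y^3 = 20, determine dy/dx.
Differentiate both sides with respect to x, treating y as y(x). By the chain rule, any term containing y contributes a factor of y' = dy/dx when we differentiate it.

Move every term to one side and write the relation as F(x, y) = 0. Term by term,
  d/dx[x^4y^3] = 3x^4y^2·y' + 4x^3y^3
  d/dx[-20] = 0

The pieces without y' make up ∂F/∂x and the coefficient of y' is ∂F/∂y:
  ∂F/∂x = 4x^3y^3,
  ∂F/∂y = 3x^4y^2.

Since d/dx[F] = ∂F/∂x + (∂F/∂y)·y' = 0, solve for y':
  (∂F/∂y)·y' = -∂F/∂x
  dy/dx = -(∂F/∂x)/(∂F/∂y) = -(4x^3y^3)/(3x^4y^2) = -4y/(3x)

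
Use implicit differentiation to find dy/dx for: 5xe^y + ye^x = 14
Differentiate both sides with respect to x, treating y as y(x). By the chain rule, any term containing y contributes a factor of y' = dy/dx when we differentiate it.

Move every term to one side and write the relation as F(x, y) = 0. Term by term,
  d/dx[5x·e^(y)] = 5x·y'·e^(y) + 5e^(y)
  d/dx[y·e^(x)] = y·e^(x) + y'·e^(x)
  d/dx[-14] = 0

The pieces without y' make up ∂F/∂x and the coefficient of y' is ∂F/∂y:
  ∂F/∂x = y·e^(x) + 5e^(y),
  ∂F/∂y = 5x·e^(y) + e^(x).

Since d/dx[F] = ∂F/∂x + (∂F/∂y)·y' = 0, solve for y':
  (∂F/∂y)·y' = -∂F/∂x
  dy/dx = -(∂F/∂x)/(∂F/∂y) = -(y·e^(x) + 5e^(y))/(5x·e^(y) + e^(x)) = (-y·e^(x) - 5e^(y))/(5x·e^(y) + e^(x))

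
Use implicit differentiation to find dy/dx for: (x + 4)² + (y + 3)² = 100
Differentiate both sides with respect to x, treating y as y(x). By the chain rule, any term containing y contributes a factor of y' = dy/dx when we differentiate it.

Move every term to one side and write the relation as F(x, y) = 0. Term by term,
  d/dx[(x + 4)^2] = 2x + 8
  d/dx[(y + 3)^2] = 2·y'(y + 3)
  d/dx[-100] = 0

The pieces without y' make up ∂F/∂x and the coefficient of y' is ∂F/∂y:
  ∂F/∂x = 2x + 8,
  ∂F/∂y = 2y + 6.

Since d/dx[F] = ∂F/∂x + (∂F/∂y)·y' = 0, solve for y':
  (∂F/∂y)·y' = -∂F/∂x
  dy/dx = -(∂F/∂x)/(∂F/∂y) = -(2x + 8)/(2y + 6) = (-x - 4)/(y + 3)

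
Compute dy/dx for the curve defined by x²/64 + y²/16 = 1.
Differentiate both sides with respect to x, treating y as y(x). By the chain rule, any term containing y contributes a factor of y' = dy/dx when we differentiate it.

Move every term to one side and write the relation as F(x, y) = 0. Term by term,
  d/dx[x^2/64] = x/32
  d/dx[y^2/16] = y·y'/8
  d/dx[-1] = 0

The pieces without y' make up ∂F/∂x and the coefficient of y' is ∂F/∂y:
  ∂F/∂x = x/32,
  ∂F/∂y = y/8.

Since d/dx[F] = ∂F/∂x + (∂F/∂y)·y' = 0, solve for y':
  (∂F/∂y)·y' = -∂F/∂x
  dy/dx = -(∂F/∂x)/(∂F/∂y) = -(x/32)/(y/8) = -x/(4y)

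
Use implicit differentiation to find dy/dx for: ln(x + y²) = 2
Apply d/dx to both sides, remembering that y depends on x. Each occurrence of y therefore brings in a y' = dy/dx via the chain rule.

With F(x, y) equal to the left-hand side minus the right, differentiate F term by term:
  d/dx[ln(x + y^2)] = (2y·y' + 1)/(x + y^2)
  d/dx[-2] = 0
Adding these up, d/dx[F] = 0 becomes
  (1/(x + y^2)) + (2y/(x + y^2))·y' = 0,
so isolating y',
  dy/dx = -(1/(x + y^2))/(2y/(x + y^2)) = -1/(2y)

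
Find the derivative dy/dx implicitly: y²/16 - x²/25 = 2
Differentiate both sides with respect to x, treating y as y(x). By the chain rule, any term containing y contributes a factor of y' = dy/dx when we differentiate it.

Move every term to one side and write the relation as F(x, y) = 0. Term by term,
  d/dx[-x^2/25] = -2x/25
  d/dx[y^2/16] = y·y'/8
  d/dx[-2] = 0

The pieces without y' make up ∂F/∂x and the coefficient of y' is ∂F/∂y:
  ∂F/∂x = -2x/25,
  ∂F/∂y = y/8.

Since d/dx[F] = ∂F/∂x + (∂F/∂y)·y' = 0, solve for y':
  (∂F/∂y)·y' = -∂F/∂x
  dy/dx = -(∂F/∂x)/(∂F/∂y) = -(-2x/25)/(y/8) = 16x/(25y)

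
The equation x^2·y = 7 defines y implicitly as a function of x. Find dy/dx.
Apply d/dx to both sides, remembering that y depends on x. Each occurrence of y therefore brings in a y' = dy/dx via the chain rule.

With F(x, y) equal to the left-hand side minus the right, differentiate F term by term:
  d/dx[x^2y] = x^2·y' + 2xy
  d/dx[-7] = 0
Adding these up, d/dx[F] = 0 becomes
  (2xy) + (x^2)·y' = 0,
so isolating y',
  dy/dx = -(2xy)/(x^2) = -2y/x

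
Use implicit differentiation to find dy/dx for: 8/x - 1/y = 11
Differentiate both sides with respect to x, treating y as y(x). By the chain rule, any term containing y contributes a factor of y' = dy/dx when we differentiate it.

Move every term to one side and write the relation as F(x, y) = 0. Term by term,
  d/dx[-1/y] = y'/y^2
  d/dx[8/x] = -8/x^2
  d/dx[-11] = 0

The pieces without y' make up ∂F/∂x and the coefficient of y' is ∂F/∂y:
  ∂F/∂x = -8/x^2,
  ∂F/∂y = y^(-2).

Since d/dx[F] = ∂F/∂x + (∂F/∂y)·y' = 0, solve for y':
  (∂F/∂y)·y' = -∂F/∂x
  dy/dx = -(∂F/∂x)/(∂F/∂y) = -(-8/x^2)/(y^(-2)) = 8y^2/x^2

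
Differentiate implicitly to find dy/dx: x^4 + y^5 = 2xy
Apply d/dx to both sides, remembering that y depends on x. Each occurrence of y therefore brings in a y' = dy/dx via the chain rule.

With F(x, y) equal to the left-hand side minus the right, differentiate F term by term:
  d/dx[x^4] = 4x^3
  d/dx[-2xy] = -2x·y' - 2y
  d/dx[y^5] = 5y^4·y'
Adding these up, d/dx[F] = 0 becomes
  (4x^3 - 2y) + (-2x + 5y^4)·y' = 0,
so isolating y',
  dy/dx = -(4x^3 - 2y)/(-2x + 5y^4) = 2(2x^3 - y)/(2x - 5y^4)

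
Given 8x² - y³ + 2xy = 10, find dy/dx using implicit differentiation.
Apply d/dx to both sides, remembering that y depends on x. Each occurrence of y therefore brings in a y' = dy/dx via the chain rule.

With F(x, y) equal to the left-hand side minus the right, differentiate F term by term:
  d/dx[8x^2] = 16x
  d/dx[2xy] = 2x·y' + 2y
  d/dx[-y^3] = -3y^2·y'
  d/dx[-10] = 0
Adding these up, d/dx[F] = 0 becomes
  (16x + 2y) + (2x - 3y^2)·y' = 0,
so isolating y',
  dy/dx = -(16x + 2y)/(2x - 3y^2) = 2(-8x - y)/(2x - 3y^2)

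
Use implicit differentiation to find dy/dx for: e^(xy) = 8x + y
Take d/dx of both sides. Since y is implicitly a function of x, the chain rule attaches a y' = dy/dx factor whenever we differentiate through y.

Set F(x, y) = (left side) − (right side), so the curve is F = 0. Differentiating each term of F:
  d/dx[-8x] = -8
  d/dx[-y] = -y'
  d/dx[e^(xy)] = (x·y' + y)·e^(xy)

Collecting, the y'-free part is the partial derivative in x and the y' coefficient is the partial derivative in y:
  ∂F/∂x = y·e^(xy) - 8
  ∂F/∂y = x·e^(xy) - 1

so d/dx[F(x, y(x))] = ∂F/∂x + (∂F/∂y)·y' = 0. Rearranging,
  dy/dx = -(∂F/∂x)/(∂F/∂y) = -(y·e^(xy) - 8)/(x·e^(xy) - 1) = (-y·e^(xy) + 8)/(x·e^(xy) - 1)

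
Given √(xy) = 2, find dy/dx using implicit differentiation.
Differentiate both sides with respect to x, treating y as y(x). By the chain rule, any term containing y contributes a factor of y' = dy/dx when we differentiate it.

Move every term to one side and write the relation as F(x, y) = 0. Term by term,
  d/dx[√(xy)] = √(xy)(x·y'/2 + y/2)/(xy)
  d/dx[-2] = 0

The pieces without y' make up ∂F/∂x and the coefficient of y' is ∂F/∂y:
  ∂F/∂x = √(xy)/(2x),
  ∂F/∂y = √(xy)/(2y).

Since d/dx[F] = ∂F/∂x + (∂F/∂y)·y' = 0, solve for y':
  (∂F/∂y)·y' = -∂F/∂x
  dy/dx = -(∂F/∂x)/(∂F/∂y) = -(√(xy)/(2x))/(√(xy)/(2y)) = -y/x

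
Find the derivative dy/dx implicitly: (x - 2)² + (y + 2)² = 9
Take d/dx of both sides. Since y is implicitly a function of x, the chain rule attaches a y' = dy/dx factor whenever we differentiate through y.

Set F(x, y) = (left side) − (right side), so the curve is F = 0. Differentiating each term of F:
  d/dx[(x - 2)^2] = 2x - 4
  d/dx[(y + 2)^2] = 2·y'(y + 2)
  d/dx[-9] = 0

Collecting, the y'-free part is the partial derivative in x and the y' coefficient is the partial derivative in y:
  ∂F/∂x = 2x - 4
  ∂F/∂y = 2y + 4

so d/dx[F(x, y(x))] = ∂F/∂x + (∂F/∂y)·y' = 0. Rearranging,
  dy/dx = -(∂F/∂x)/(∂F/∂y) = -(2x - 4)/(2y + 4) = (2 - x)/(y + 2)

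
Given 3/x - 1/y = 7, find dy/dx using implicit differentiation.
Differentiate the relation implicitly: treat y = y(x) and apply the chain rule, so every y-derivative picks up a y' = dy/dx factor.

With everything moved to the left-hand side, differentiate term by term:
  d/dx[-1/y] = y'/y^2
  d/dx[3/x] = -3/x^2
  d/dx[-7] = 0

Separating the contributions that come from x directly and those that come through y:
  without y':      -3/x^2
  multiplying y':  y^(-2)

so (-3/x^2) + (y^(-2))·y' = 0, and therefore
  dy/dx = -(-3/x^2)/(y^(-2)) = 3y^2/x^2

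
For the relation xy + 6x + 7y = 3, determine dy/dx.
Differentiate the relation implicitly: treat y = y(x) and apply the chain rule, so every y-derivative picks up a y' = dy/dx factor.

With everything moved to the left-hand side, differentiate term by term:
  d/dx[xy] = x·y' + y
  d/dx[6x] = 6
  d/dx[7y] = 7·y'
  d/dx[-3] = 0

Separating the contributions that come from x directly and those that come through y:
  without y':      y + 6
  multiplying y':  x + 7

so (y + 6) + (x + 7)·y' = 0, and therefore
  dy/dx = -(y + 6)/(x + 7) = (-y - 6)/(x + 7)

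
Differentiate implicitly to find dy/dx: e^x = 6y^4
Apply d/dx to both sides, remembering that y depends on x. Each occurrence of y therefore brings in a y' = dy/dx via the chain rule.

With F(x, y) equal to the left-hand side minus the right, differentiate F term by term:
  d/dx[-6y^4] = -24y^3·y'
  d/dx[e^(x)] = e^(x)
Adding these up, d/dx[F] = 0 becomes
  (e^(x)) + (-24y^3)·y' = 0,
so isolating y',
  dy/dx = -(e^(x))/(-24y^3) = e^(x)/(24y^3)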